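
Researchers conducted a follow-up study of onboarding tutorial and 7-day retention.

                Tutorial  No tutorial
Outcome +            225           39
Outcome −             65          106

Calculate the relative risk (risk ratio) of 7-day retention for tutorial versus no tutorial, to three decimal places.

Reading the table with exposure as columns: a = 225 (Tutorial, case), b = 65 (Tutorial, non-case), c = 39 (No tutorial, case), d = 106.
Risk in exposed = 225/290 = 0.77586; risk in unexposed = 39/145 = 0.26897.
RR = 0.77586 / 0.26897 = 2.88462
The risk among the exposed is 2.88 times that among the unexposed.

2.885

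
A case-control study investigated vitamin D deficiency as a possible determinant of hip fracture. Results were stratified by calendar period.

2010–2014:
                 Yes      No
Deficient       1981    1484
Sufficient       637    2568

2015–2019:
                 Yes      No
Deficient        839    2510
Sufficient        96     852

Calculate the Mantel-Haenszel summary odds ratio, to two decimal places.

4.70

OR_MH = Σ(aᵢdᵢ/nᵢ) / Σ(bᵢcᵢ/nᵢ), where nᵢ is the stratum total.
Stratum 1 (2010–2014): n = 6670; a·d/n = 1981·2568/6670 = 762.6999; b·c/n = 1484·637/6670 = 141.7253
Stratum 2 (2015–2019): n = 4297; a·d/n = 839·852/4297 = 166.3551; b·c/n = 2510·96/4297 = 56.0763
OR_MH = (762.6999 + 166.3551) / (141.7253 + 56.0763) = 929.0550 / 197.8017 = 4.69690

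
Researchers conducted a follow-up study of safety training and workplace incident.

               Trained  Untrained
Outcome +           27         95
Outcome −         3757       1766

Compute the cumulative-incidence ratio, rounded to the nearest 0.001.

0.140

Reading the table with exposure as columns: a = 27 (Trained, case), b = 3757 (Trained, non-case), c = 95 (Untrained, case), d = 1766.
Risk in exposed = 27/3784 = 0.00714; risk in unexposed = 95/1861 = 0.05105.
RR = 0.00714 / 0.05105 = 0.13978
The risk is 86% lower among the exposed than among the unexposed.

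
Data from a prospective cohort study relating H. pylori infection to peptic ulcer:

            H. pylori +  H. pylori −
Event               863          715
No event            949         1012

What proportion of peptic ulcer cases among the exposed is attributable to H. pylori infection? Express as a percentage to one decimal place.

13.1

Reading the table with exposure as columns: a = 863 (H. pylori +, case), b = 949 (H. pylori +, non-case), c = 715 (H. pylori −, case), d = 1012.
Risk in exposed = 863/1812 = 0.47627; risk in unexposed = 715/1727 = 0.41401.
RR = 0.47627/0.41401 = 1.15037
AR% = (RR − 1)/RR × 100 = (1.15037 − 1)/1.15037 × 100 = 13.0717%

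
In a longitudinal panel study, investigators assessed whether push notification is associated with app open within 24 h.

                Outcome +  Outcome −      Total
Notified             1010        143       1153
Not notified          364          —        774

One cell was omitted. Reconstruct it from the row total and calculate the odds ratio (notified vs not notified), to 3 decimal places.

7.956

The missing cell is in the unexposed row: 774 − 364 = 410.
So a = 1010, b = 143, c = 364, d = 410.
OR = (a·d)/(b·c) = (1010 × 410) / (143 × 364) = 414100 / 52052 = 7.95551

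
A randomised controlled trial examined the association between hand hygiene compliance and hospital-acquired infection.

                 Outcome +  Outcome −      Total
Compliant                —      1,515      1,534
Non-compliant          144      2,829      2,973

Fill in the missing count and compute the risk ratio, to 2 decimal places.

The missing cell is in the exposed row: 1534 − 1515 = 19.
So a = 19, b = 1515, c = 144, d = 2829.
RR = [a/(a+b)] / [c/(c+d)] = (19/1534) / (144/2973) = 0.01239/0.04844 = 0.25572

0.26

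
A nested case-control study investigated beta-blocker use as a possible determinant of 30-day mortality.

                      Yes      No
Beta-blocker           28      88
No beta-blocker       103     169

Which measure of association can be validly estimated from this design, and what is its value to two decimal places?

Cells: a = 28, b = 88, c = 103, d = 169.
This is a nested case-control study: participants were sampled on outcome status, so risks in the source population cannot be estimated directly — relative risk is not valid here. The odds ratio is the appropriate measure.
OR = (a·d)/(b·c) = (28 × 169) / (88 × 103) = 4732 / 9064 = 0.52207

0.52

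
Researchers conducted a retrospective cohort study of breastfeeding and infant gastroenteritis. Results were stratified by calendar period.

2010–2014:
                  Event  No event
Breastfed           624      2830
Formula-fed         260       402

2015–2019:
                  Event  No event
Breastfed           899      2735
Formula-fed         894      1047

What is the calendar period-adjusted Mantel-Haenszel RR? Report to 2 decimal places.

RR_MH = Σ(aᵢ·n₀ᵢ/nᵢ) / Σ(cᵢ·n₁ᵢ/nᵢ), with n₁ᵢ = aᵢ+bᵢ (exposed), n₀ᵢ = cᵢ+dᵢ (unexposed), nᵢ = n₁ᵢ+n₀ᵢ.
Stratum 1 (2010–2014): n₁ = 3454, n₀ = 662, n = 4116; a·n₀/n = 624·662/4116 = 100.3615; c·n₁/n = 260·3454/4116 = 218.1827
Stratum 2 (2015–2019): n₁ = 3634, n₀ = 1941, n = 5575; a·n₀/n = 899·1941/5575 = 312.9971; c·n₁/n = 894·3634/5575 = 582.7437
RR_MH = (100.3615 + 312.9971) / (218.1827 + 582.7437) = 413.3586 / 800.9264 = 0.51610

0.52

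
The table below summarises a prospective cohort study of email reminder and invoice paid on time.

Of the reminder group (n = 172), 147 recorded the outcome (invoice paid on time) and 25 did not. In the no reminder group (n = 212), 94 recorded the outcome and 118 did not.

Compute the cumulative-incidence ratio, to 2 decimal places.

1.93

From the description: a = 147, b = 25, c = 94, d = 118.
Risk in exposed = 147/172 = 0.85465; risk in unexposed = 94/212 = 0.44340.
RR = 0.85465 / 0.44340 = 1.92751
The risk among the exposed is 1.93 times that among the unexposed.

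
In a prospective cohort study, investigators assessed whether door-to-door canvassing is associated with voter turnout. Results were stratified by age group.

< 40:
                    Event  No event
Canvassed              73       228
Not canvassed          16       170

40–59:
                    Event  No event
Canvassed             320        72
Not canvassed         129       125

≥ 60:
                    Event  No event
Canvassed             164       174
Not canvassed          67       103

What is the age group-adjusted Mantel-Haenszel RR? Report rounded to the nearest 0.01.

RR_MH = Σ(aᵢ·n₀ᵢ/nᵢ) / Σ(cᵢ·n₁ᵢ/nᵢ), with n₁ᵢ = aᵢ+bᵢ (exposed), n₀ᵢ = cᵢ+dᵢ (unexposed), nᵢ = n₁ᵢ+n₀ᵢ.
Stratum 1 (< 40): n₁ = 301, n₀ = 186, n = 487; a·n₀/n = 73·186/487 = 27.8809; c·n₁/n = 16·301/487 = 9.8891
Stratum 2 (40–59): n₁ = 392, n₀ = 254, n = 646; a·n₀/n = 320·254/646 = 125.8204; c·n₁/n = 129·392/646 = 78.2786
Stratum 3 (≥ 60): n₁ = 338, n₀ = 170, n = 508; a·n₀/n = 164·170/508 = 54.8819; c·n₁/n = 67·338/508 = 44.5787
RR_MH = (27.8809 + 125.8204 + 54.8819) / (9.8891 + 78.2786 + 44.5787) = 208.5832 / 132.7465 = 1.57129

1.57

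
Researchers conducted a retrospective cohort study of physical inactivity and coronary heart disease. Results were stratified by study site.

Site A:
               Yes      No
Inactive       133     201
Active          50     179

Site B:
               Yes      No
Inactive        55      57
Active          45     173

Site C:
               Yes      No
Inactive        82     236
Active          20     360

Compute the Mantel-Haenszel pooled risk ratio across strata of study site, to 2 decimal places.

2.50

RR_MH = Σ(aᵢ·n₀ᵢ/nᵢ) / Σ(cᵢ·n₁ᵢ/nᵢ), with n₁ᵢ = aᵢ+bᵢ (exposed), n₀ᵢ = cᵢ+dᵢ (unexposed), nᵢ = n₁ᵢ+n₀ᵢ.
Stratum 1 (Site A): n₁ = 334, n₀ = 229, n = 563; a·n₀/n = 133·229/563 = 54.0977; c·n₁/n = 50·334/563 = 29.6625
Stratum 2 (Site B): n₁ = 112, n₀ = 218, n = 330; a·n₀/n = 55·218/330 = 36.3333; c·n₁/n = 45·112/330 = 15.2727
Stratum 3 (Site C): n₁ = 318, n₀ = 380, n = 698; a·n₀/n = 82·380/698 = 44.6418; c·n₁/n = 20·318/698 = 9.1117
RR_MH = (54.0977 + 36.3333 + 44.6418) / (29.6625 + 15.2727 + 9.1117) = 135.0729 / 54.0470 = 2.49917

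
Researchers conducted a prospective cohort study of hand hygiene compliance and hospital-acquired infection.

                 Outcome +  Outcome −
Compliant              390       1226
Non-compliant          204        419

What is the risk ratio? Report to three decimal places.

Cells: a = 390, b = 1226, c = 204, d = 419.
Risk in exposed = 390/1616 = 0.24134; risk in unexposed = 204/623 = 0.32745.
RR = 0.24134 / 0.32745 = 0.73702
The risk is 26% lower among the exposed than among the unexposed.

0.737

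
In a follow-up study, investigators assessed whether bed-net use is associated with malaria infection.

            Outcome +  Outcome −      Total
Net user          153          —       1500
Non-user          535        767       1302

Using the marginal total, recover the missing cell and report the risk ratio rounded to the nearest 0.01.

0.25

The missing cell is in the exposed row: 1500 − 153 = 1347.
So a = 153, b = 1347, c = 535, d = 767.
RR = [a/(a+b)] / [c/(c+d)] = (153/1500) / (535/1302) = 0.10200/0.41091 = 0.24823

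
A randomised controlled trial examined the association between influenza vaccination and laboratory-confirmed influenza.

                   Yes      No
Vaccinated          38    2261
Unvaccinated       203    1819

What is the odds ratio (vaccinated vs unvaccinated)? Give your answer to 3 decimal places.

Cells: a = 38, b = 2261, c = 203, d = 1819.
OR = (a·d)/(b·c) = (38 × 1819) / (2261 × 203) = 69122 / 458983 = 0.15060
Exposure is associated with lower odds of laboratory-confirmed influenza (OR = 0.15 < 1).

0.151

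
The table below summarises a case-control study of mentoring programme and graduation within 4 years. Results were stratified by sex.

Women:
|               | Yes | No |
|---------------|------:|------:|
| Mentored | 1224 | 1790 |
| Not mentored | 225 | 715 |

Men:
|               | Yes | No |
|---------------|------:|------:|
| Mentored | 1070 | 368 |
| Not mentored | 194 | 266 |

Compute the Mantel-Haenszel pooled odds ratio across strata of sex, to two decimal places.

2.66

OR_MH = Σ(aᵢdᵢ/nᵢ) / Σ(bᵢcᵢ/nᵢ), where nᵢ is the stratum total.
Stratum 1 (Women): n = 3954; a·d/n = 1224·715/3954 = 221.3354; b·c/n = 1790·225/3954 = 101.8589
Stratum 2 (Men): n = 1898; a·d/n = 1070·266/1898 = 149.9579; b·c/n = 368·194/1898 = 37.6143
OR_MH = (221.3354 + 149.9579) / (101.8589 + 37.6143) = 371.2932 / 139.4732 = 2.66211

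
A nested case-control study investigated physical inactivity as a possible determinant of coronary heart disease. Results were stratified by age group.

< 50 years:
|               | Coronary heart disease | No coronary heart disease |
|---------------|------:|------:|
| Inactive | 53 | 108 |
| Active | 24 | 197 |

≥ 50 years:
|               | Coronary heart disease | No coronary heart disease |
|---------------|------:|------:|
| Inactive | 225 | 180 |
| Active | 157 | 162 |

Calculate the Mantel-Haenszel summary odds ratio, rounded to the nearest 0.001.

1.695

OR_MH = Σ(aᵢdᵢ/nᵢ) / Σ(bᵢcᵢ/nᵢ), where nᵢ is the stratum total.
Stratum 1 (< 50 years): n = 382; a·d/n = 53·197/382 = 27.3325; b·c/n = 108·24/382 = 6.7853
Stratum 2 (≥ 50 years): n = 724; a·d/n = 225·162/724 = 50.3453; b·c/n = 180·157/724 = 39.0331
OR_MH = (27.3325 + 50.3453) / (6.7853 + 39.0331) = 77.6778 / 45.8185 = 1.69534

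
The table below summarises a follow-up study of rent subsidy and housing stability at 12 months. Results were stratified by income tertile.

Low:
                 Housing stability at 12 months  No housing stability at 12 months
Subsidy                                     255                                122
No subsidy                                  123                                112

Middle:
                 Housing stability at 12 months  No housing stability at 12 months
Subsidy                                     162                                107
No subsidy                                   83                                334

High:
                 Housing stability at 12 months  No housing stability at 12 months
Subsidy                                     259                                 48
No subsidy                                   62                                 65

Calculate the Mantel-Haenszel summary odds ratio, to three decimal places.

3.708

OR_MH = Σ(aᵢdᵢ/nᵢ) / Σ(bᵢcᵢ/nᵢ), where nᵢ is the stratum total.
Stratum 1 (Low): n = 612; a·d/n = 255·112/612 = 46.6667; b·c/n = 122·123/612 = 24.5196
Stratum 2 (Middle): n = 686; a·d/n = 162·334/686 = 78.8746; b·c/n = 107·83/686 = 12.9461
Stratum 3 (High): n = 434; a·d/n = 259·65/434 = 38.7903; b·c/n = 48·62/434 = 6.8571
OR_MH = (46.6667 + 78.8746 + 38.7903) / (24.5196 + 12.9461 + 6.8571) = 164.3316 / 44.3228 = 3.70761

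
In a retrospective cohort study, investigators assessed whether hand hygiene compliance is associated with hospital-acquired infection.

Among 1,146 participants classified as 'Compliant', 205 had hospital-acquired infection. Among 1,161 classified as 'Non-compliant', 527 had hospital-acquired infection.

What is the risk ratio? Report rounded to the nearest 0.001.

From the description: a = 205, b = 941, c = 527, d = 634.
Risk in exposed = 205/1146 = 0.17888; risk in unexposed = 527/1161 = 0.45392.
RR = 0.17888 / 0.45392 = 0.39409
The risk is 61% lower among the exposed than among the unexposed.

0.394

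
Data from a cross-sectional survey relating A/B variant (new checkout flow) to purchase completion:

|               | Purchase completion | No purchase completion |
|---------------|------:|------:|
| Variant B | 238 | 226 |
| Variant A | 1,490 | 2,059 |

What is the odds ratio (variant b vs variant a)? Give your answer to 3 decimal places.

1.455

Cells: a = 238, b = 226, c = 1490, d = 2059.
OR = (a·d)/(b·c) = (238 × 2059) / (226 × 1490) = 490042 / 336740 = 1.45525
The odds of purchase completion are about 1.46 times as high in the variant b group.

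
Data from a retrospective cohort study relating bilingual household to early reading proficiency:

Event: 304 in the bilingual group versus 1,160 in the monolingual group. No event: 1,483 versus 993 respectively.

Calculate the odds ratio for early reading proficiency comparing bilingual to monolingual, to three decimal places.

0.175

From the description: a = 304, b = 1483, c = 1160, d = 993.
OR = (a·d)/(b·c) = (304 × 993) / (1483 × 1160) = 301872 / 1720280 = 0.17548
Exposure is associated with lower odds of early reading proficiency (OR = 0.18 < 1).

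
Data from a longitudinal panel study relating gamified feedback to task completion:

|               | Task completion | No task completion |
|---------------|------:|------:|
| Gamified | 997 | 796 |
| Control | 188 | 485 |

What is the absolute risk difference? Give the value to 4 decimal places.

0.2767

Cells: a = 997, b = 796, c = 188, d = 485.
Risk in exposed = 997/1793 = 0.556051; risk in unexposed = 188/673 = 0.279346.
Risk difference = 0.556051 − 0.279346 = 0.276705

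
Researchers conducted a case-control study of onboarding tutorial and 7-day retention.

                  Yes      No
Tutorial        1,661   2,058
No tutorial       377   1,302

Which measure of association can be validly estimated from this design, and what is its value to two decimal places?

Cells: a = 1661, b = 2058, c = 377, d = 1302.
This is a case-control study: participants were sampled on outcome status, so risks in the source population cannot be estimated directly — relative risk is not valid here. The odds ratio is the appropriate measure.
OR = (a·d)/(b·c) = (1661 × 1302) / (2058 × 377) = 2162622 / 775866 = 2.78737

2.79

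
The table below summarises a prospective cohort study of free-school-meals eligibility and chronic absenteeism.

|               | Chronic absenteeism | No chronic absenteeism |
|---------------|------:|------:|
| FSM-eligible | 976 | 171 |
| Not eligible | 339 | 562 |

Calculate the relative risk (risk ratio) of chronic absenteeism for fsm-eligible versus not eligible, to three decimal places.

Cells: a = 976, b = 171, c = 339, d = 562.
Risk in exposed = 976/1147 = 0.85092; risk in unexposed = 339/901 = 0.37625.
RR = 0.85092 / 0.37625 = 2.26158
The risk among the exposed is 2.26 times that among the unexposed.

2.262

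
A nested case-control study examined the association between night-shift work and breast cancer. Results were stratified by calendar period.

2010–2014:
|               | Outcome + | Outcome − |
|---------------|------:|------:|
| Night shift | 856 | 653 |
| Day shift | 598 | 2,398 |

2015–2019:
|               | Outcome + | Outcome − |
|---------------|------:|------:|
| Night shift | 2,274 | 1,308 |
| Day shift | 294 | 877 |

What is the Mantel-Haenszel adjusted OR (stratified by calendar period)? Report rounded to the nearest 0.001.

OR_MH = Σ(aᵢdᵢ/nᵢ) / Σ(bᵢcᵢ/nᵢ), where nᵢ is the stratum total.
Stratum 1 (2010–2014): n = 4505; a·d/n = 856·2398/4505 = 455.6466; b·c/n = 653·598/4505 = 86.6801
Stratum 2 (2015–2019): n = 4753; a·d/n = 2274·877/4753 = 419.5872; b·c/n = 1308·294/4753 = 80.9072
OR_MH = (455.6466 + 419.5872) / (86.6801 + 80.9072) = 875.2338 / 167.5873 = 5.22255

5.223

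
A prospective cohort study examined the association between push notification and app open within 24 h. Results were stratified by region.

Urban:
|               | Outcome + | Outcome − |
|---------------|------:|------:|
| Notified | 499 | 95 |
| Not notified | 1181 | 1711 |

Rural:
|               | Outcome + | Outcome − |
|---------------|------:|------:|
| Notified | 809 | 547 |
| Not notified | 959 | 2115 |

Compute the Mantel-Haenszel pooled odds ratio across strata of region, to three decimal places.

OR_MH = Σ(aᵢdᵢ/nᵢ) / Σ(bᵢcᵢ/nᵢ), where nᵢ is the stratum total.
Stratum 1 (Urban): n = 3486; a·d/n = 499·1711/3486 = 244.9194; b·c/n = 95·1181/3486 = 32.1845
Stratum 2 (Rural): n = 4430; a·d/n = 809·2115/4430 = 386.2381; b·c/n = 547·959/4430 = 118.4138
OR_MH = (244.9194 + 386.2381) / (32.1845 + 118.4138) = 631.1575 / 150.5982 = 4.19100

4.191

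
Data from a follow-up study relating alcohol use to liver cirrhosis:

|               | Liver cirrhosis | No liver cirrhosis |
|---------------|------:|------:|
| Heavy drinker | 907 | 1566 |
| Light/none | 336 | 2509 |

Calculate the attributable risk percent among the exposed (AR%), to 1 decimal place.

Cells: a = 907, b = 1566, c = 336, d = 2509.
Risk in exposed = 907/2473 = 0.36676; risk in unexposed = 336/2845 = 0.11810.
RR = 0.36676/0.11810 = 3.10546
AR% = (RR − 1)/RR × 100 = (3.10546 − 1)/3.10546 × 100 = 67.7987%

67.8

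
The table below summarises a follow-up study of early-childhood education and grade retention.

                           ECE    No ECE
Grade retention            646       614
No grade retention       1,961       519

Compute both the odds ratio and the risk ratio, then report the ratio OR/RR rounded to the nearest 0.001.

0.609

Reading the table with exposure as columns: a = 646 (ECE, case), b = 1961 (ECE, non-case), c = 614 (No ECE, case), d = 519.
OR = (646·519)/(1961·614) = 335274/1204054 = 0.27845
Risk in exposed = 646/2607 = 0.24779; risk in unexposed = 614/1133 = 0.54192; RR = 0.45725
OR/RR = 0.27845 / 0.45725 = 0.60898
The outcome is not rare, so the OR lies further from 1 than the RR.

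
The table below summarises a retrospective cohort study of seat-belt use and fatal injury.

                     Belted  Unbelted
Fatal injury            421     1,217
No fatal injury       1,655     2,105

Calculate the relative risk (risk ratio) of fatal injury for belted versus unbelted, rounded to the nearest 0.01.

0.55

Reading the table with exposure as columns: a = 421 (Belted, case), b = 1655 (Belted, non-case), c = 1217 (Unbelted, case), d = 2105.
Risk in exposed = 421/2076 = 0.20279; risk in unexposed = 1217/3322 = 0.36635.
RR = 0.20279 / 0.36635 = 0.55356
The risk is 45% lower among the exposed than among the unexposed.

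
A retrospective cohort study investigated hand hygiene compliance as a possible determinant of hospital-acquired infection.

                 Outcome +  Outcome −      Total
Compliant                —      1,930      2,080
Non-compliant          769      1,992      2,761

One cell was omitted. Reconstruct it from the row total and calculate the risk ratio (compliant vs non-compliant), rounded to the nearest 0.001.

The missing cell is in the exposed row: 2080 − 1930 = 150.
So a = 150, b = 1930, c = 769, d = 1992.
RR = [a/(a+b)] / [c/(c+d)] = (150/2080) / (769/2761) = 0.07212/0.27852 = 0.25892

0.259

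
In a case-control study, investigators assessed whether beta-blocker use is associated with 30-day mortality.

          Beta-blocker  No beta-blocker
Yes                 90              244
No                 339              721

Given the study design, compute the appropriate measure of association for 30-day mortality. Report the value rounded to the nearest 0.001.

Reading the table with exposure as columns: a = 90 (Beta-blocker, case), b = 339 (Beta-blocker, non-case), c = 244 (No beta-blocker, case), d = 721.
This is a case-control study: participants were sampled on outcome status, so risks in the source population cannot be estimated directly — relative risk is not valid here. The odds ratio is the appropriate measure.
OR = (a·d)/(b·c) = (90 × 721) / (339 × 244) = 64890 / 82716 = 0.78449

0.784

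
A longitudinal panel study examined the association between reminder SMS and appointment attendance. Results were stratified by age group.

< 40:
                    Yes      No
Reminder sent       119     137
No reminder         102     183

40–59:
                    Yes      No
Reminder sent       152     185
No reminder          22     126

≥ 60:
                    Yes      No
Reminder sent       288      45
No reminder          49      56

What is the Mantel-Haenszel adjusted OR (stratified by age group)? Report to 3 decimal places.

2.969

OR_MH = Σ(aᵢdᵢ/nᵢ) / Σ(bᵢcᵢ/nᵢ), where nᵢ is the stratum total.
Stratum 1 (< 40): n = 541; a·d/n = 119·183/541 = 40.2532; b·c/n = 137·102/541 = 25.8299
Stratum 2 (40–59): n = 485; a·d/n = 152·126/485 = 39.4887; b·c/n = 185·22/485 = 8.3918
Stratum 3 (≥ 60): n = 438; a·d/n = 288·56/438 = 36.8219; b·c/n = 45·49/438 = 5.0342
OR_MH = (40.2532 + 39.4887 + 36.8219) / (25.8299 + 8.3918 + 5.0342) = 116.5638 / 39.2559 = 2.96933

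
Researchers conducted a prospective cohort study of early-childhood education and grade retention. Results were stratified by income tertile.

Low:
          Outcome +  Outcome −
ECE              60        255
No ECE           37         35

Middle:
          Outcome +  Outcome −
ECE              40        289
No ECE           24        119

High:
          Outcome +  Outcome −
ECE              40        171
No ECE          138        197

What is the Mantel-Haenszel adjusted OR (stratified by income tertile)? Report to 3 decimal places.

OR_MH = Σ(aᵢdᵢ/nᵢ) / Σ(bᵢcᵢ/nᵢ), where nᵢ is the stratum total.
Stratum 1 (Low): n = 387; a·d/n = 60·35/387 = 5.4264; b·c/n = 255·37/387 = 24.3798
Stratum 2 (Middle): n = 472; a·d/n = 40·119/472 = 10.0847; b·c/n = 289·24/472 = 14.6949
Stratum 3 (High): n = 546; a·d/n = 40·197/546 = 14.4322; b·c/n = 171·138/546 = 43.2198
OR_MH = (5.4264 + 10.0847 + 14.4322) / (24.3798 + 14.6949 + 43.2198) = 29.9433 / 82.2945 = 0.36386

0.364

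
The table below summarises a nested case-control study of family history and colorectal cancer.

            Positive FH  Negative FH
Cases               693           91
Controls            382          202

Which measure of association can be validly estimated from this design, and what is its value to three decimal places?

4.027

Reading the table with exposure as columns: a = 693 (Positive FH, case), b = 382 (Positive FH, non-case), c = 91 (Negative FH, case), d = 202.
This is a nested case-control study: participants were sampled on outcome status, so risks in the source population cannot be estimated directly — relative risk is not valid here. The odds ratio is the appropriate measure.
OR = (a·d)/(b·c) = (693 × 202) / (382 × 91) = 139986 / 34762 = 4.02698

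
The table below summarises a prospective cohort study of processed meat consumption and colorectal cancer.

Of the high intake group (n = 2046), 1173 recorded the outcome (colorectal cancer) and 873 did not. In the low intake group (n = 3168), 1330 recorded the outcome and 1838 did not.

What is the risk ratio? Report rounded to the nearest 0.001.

From the description: a = 1173, b = 873, c = 1330, d = 1838.
Risk in exposed = 1173/2046 = 0.57331; risk in unexposed = 1330/3168 = 0.41982.
RR = 0.57331 / 0.41982 = 1.36561
The risk among the exposed is 1.37 times that among the unexposed.

1.366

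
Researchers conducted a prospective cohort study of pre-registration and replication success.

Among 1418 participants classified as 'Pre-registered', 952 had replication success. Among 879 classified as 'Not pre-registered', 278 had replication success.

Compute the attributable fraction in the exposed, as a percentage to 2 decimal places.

From the description: a = 952, b = 466, c = 278, d = 601.
Risk in exposed = 952/1418 = 0.67137; risk in unexposed = 278/879 = 0.31627.
RR = 0.67137/0.31627 = 2.12278
AR% = (RR − 1)/RR × 100 = (2.12278 − 1)/2.12278 × 100 = 52.8919%

52.89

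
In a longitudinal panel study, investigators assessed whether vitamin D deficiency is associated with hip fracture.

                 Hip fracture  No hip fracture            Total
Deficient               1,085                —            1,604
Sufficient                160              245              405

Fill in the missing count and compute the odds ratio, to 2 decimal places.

The missing cell is in the exposed row: 1604 − 1085 = 519.
So a = 1085, b = 519, c = 160, d = 245.
OR = (a·d)/(b·c) = (1085 × 245) / (519 × 160) = 265825 / 83040 = 3.20117

3.20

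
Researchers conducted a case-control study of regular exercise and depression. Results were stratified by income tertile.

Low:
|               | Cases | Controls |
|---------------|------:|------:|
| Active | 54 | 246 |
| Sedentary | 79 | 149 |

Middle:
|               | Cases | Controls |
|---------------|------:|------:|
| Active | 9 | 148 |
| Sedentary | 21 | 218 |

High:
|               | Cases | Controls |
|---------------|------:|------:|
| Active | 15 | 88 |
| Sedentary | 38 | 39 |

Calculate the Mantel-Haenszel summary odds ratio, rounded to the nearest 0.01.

OR_MH = Σ(aᵢdᵢ/nᵢ) / Σ(bᵢcᵢ/nᵢ), where nᵢ is the stratum total.
Stratum 1 (Low): n = 528; a·d/n = 54·149/528 = 15.2386; b·c/n = 246·79/528 = 36.8068
Stratum 2 (Middle): n = 396; a·d/n = 9·218/396 = 4.9545; b·c/n = 148·21/396 = 7.8485
Stratum 3 (High): n = 180; a·d/n = 15·39/180 = 3.2500; b·c/n = 88·38/180 = 18.5778
OR_MH = (15.2386 + 4.9545 + 3.2500) / (36.8068 + 7.8485 + 18.5778) = 23.4432 / 63.2331 = 0.37074

0.37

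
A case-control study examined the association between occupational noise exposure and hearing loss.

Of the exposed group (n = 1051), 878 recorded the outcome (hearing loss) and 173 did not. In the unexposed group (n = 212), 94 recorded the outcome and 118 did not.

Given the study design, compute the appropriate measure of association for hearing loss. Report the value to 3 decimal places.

From the description: a = 878, b = 173, c = 94, d = 118.
This is a case-control study: participants were sampled on outcome status, so risks in the source population cannot be estimated directly — relative risk is not valid here. The odds ratio is the appropriate measure.
OR = (a·d)/(b·c) = (878 × 118) / (173 × 94) = 103604 / 16262 = 6.37093

6.371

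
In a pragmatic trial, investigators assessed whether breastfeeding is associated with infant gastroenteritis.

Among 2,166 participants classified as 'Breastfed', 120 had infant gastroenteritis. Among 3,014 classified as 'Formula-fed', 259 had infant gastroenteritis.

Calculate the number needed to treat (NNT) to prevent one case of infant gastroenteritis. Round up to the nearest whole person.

Risk in treated group = 120/2166 = 0.05540; risk in control = 259/3014 = 0.08593.
Absolute risk reduction = 0.08593 − 0.05540 = 0.03053
NNT = 1 / ARR = 1 / 0.03053 = 32.754 → round up → 33

33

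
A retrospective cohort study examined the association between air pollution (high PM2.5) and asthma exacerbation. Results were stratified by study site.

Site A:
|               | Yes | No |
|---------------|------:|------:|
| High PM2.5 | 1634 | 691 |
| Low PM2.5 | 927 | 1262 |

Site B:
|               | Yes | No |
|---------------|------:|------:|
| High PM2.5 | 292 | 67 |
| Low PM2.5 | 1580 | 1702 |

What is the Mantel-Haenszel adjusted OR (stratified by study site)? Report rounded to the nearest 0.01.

OR_MH = Σ(aᵢdᵢ/nᵢ) / Σ(bᵢcᵢ/nᵢ), where nᵢ is the stratum total.
Stratum 1 (Site A): n = 4514; a·d/n = 1634·1262/4514 = 456.8250; b·c/n = 691·927/4514 = 141.9045
Stratum 2 (Site B): n = 3641; a·d/n = 292·1702/3641 = 136.4966; b·c/n = 67·1580/3641 = 29.0744
OR_MH = (456.8250 + 136.4966) / (141.9045 + 29.0744) = 593.3216 / 170.9789 = 3.47014

3.47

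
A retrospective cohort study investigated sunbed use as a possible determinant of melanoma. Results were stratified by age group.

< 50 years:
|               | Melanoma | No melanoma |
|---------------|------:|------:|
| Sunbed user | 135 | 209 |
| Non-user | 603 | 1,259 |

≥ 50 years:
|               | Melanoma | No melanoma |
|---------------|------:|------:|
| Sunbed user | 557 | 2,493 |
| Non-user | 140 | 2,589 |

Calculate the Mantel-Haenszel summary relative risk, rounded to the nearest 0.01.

2.25

RR_MH = Σ(aᵢ·n₀ᵢ/nᵢ) / Σ(cᵢ·n₁ᵢ/nᵢ), with n₁ᵢ = aᵢ+bᵢ (exposed), n₀ᵢ = cᵢ+dᵢ (unexposed), nᵢ = n₁ᵢ+n₀ᵢ.
Stratum 1 (< 50 years): n₁ = 344, n₀ = 1862, n = 2206; a·n₀/n = 135·1862/2206 = 113.9483; c·n₁/n = 603·344/2206 = 94.0308
Stratum 2 (≥ 50 years): n₁ = 3050, n₀ = 2729, n = 5779; a·n₀/n = 557·2729/5779 = 263.0305; c·n₁/n = 140·3050/5779 = 73.8882
RR_MH = (113.9483 + 263.0305) / (94.0308 + 73.8882) = 376.9788 / 167.9190 = 2.24500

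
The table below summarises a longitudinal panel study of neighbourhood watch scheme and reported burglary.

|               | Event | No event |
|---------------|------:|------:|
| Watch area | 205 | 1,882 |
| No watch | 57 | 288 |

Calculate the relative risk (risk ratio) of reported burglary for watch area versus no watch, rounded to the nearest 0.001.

Cells: a = 205, b = 1882, c = 57, d = 288.
Risk in exposed = 205/2087 = 0.09823; risk in unexposed = 57/345 = 0.16522.
RR = 0.09823 / 0.16522 = 0.59453
The risk is 41% lower among the exposed than among the unexposed.

0.595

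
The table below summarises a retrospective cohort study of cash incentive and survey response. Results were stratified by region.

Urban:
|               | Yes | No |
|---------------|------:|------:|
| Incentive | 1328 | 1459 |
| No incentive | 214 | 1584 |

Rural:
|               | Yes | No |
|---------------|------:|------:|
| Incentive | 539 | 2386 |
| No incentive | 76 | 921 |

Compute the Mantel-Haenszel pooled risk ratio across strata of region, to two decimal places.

RR_MH = Σ(aᵢ·n₀ᵢ/nᵢ) / Σ(cᵢ·n₁ᵢ/nᵢ), with n₁ᵢ = aᵢ+bᵢ (exposed), n₀ᵢ = cᵢ+dᵢ (unexposed), nᵢ = n₁ᵢ+n₀ᵢ.
Stratum 1 (Urban): n₁ = 2787, n₀ = 1798, n = 4585; a·n₀/n = 1328·1798/4585 = 520.7730; c·n₁/n = 214·2787/4585 = 130.0803
Stratum 2 (Rural): n₁ = 2925, n₀ = 997, n = 3922; a·n₀/n = 539·997/3922 = 137.0176; c·n₁/n = 76·2925/3922 = 56.6803
RR_MH = (520.7730 + 137.0176) / (130.0803 + 56.6803) = 657.7905 / 186.7605 = 3.52211

3.52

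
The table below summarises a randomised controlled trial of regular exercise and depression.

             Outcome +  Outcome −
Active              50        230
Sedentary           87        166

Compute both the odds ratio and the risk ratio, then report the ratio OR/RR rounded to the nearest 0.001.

0.799

Cells: a = 50, b = 230, c = 87, d = 166.
OR = (50·166)/(230·87) = 8300/20010 = 0.41479
Risk in exposed = 50/280 = 0.17857; risk in unexposed = 87/253 = 0.34387; RR = 0.51929
OR/RR = 0.41479 / 0.51929 = 0.79876
The outcome is not rare, so the OR lies further from 1 than the RR.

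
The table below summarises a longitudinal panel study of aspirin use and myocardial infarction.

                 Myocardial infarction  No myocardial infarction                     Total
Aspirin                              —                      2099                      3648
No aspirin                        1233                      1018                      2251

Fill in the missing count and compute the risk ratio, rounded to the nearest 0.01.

The missing cell is in the exposed row: 3648 − 2099 = 1549.
So a = 1549, b = 2099, c = 1233, d = 1018.
RR = [a/(a+b)] / [c/(c+d)] = (1549/3648) / (1233/2251) = 0.42462/0.54776 = 0.77519

0.78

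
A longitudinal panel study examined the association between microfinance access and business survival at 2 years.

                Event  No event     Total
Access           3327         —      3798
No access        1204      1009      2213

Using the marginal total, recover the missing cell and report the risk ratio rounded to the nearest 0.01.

1.61

The missing cell is in the exposed row: 3798 − 3327 = 471.
So a = 3327, b = 471, c = 1204, d = 1009.
RR = [a/(a+b)] / [c/(c+d)] = (3327/3798) / (1204/2213) = 0.87599/0.54406 = 1.61010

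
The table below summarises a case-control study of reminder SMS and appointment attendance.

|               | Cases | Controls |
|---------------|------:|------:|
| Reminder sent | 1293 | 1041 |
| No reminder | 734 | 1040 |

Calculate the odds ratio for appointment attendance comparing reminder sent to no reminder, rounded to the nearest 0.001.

1.760

Cells: a = 1293, b = 1041, c = 734, d = 1040.
OR = (a·d)/(b·c) = (1293 × 1040) / (1041 × 734) = 1344720 / 764094 = 1.75989
The odds of appointment attendance are about 1.76 times as high in the reminder sent group.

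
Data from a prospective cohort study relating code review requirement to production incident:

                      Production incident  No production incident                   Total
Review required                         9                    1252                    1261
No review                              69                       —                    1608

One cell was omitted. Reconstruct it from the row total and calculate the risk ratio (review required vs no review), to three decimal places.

The missing cell is in the unexposed row: 1608 − 69 = 1539.
So a = 9, b = 1252, c = 69, d = 1539.
RR = [a/(a+b)] / [c/(c+d)] = (9/1261) / (69/1608) = 0.00714/0.04291 = 0.16633

0.166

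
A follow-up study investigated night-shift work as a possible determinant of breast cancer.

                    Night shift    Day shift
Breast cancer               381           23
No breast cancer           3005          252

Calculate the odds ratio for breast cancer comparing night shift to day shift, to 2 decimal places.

1.39

Reading the table with exposure as columns: a = 381 (Night shift, case), b = 3005 (Night shift, non-case), c = 23 (Day shift, case), d = 252.
OR = (a·d)/(b·c) = (381 × 252) / (3005 × 23) = 96012 / 69115 = 1.38916
The odds of breast cancer are about 1.39 times as high in the night shift group.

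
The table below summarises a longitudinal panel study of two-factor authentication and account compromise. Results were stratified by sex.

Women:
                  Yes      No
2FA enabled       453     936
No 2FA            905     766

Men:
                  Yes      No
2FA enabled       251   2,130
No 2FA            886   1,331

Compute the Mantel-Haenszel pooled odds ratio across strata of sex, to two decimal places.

0.27

OR_MH = Σ(aᵢdᵢ/nᵢ) / Σ(bᵢcᵢ/nᵢ), where nᵢ is the stratum total.
Stratum 1 (Women): n = 3060; a·d/n = 453·766/3060 = 113.3980; b·c/n = 936·905/3060 = 276.8235
Stratum 2 (Men): n = 4598; a·d/n = 251·1331/4598 = 72.6579; b·c/n = 2130·886/4598 = 410.4350
OR_MH = (113.3980 + 72.6579) / (276.8235 + 410.4350) = 186.0559 / 687.2585 = 0.27072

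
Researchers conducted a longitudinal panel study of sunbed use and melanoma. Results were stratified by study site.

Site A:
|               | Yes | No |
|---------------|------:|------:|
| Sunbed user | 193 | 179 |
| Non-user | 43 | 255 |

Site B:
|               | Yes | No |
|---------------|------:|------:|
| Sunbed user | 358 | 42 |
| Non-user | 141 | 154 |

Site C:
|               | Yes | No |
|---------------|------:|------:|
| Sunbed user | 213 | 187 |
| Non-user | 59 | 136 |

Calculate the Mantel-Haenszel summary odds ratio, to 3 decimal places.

5.226

OR_MH = Σ(aᵢdᵢ/nᵢ) / Σ(bᵢcᵢ/nᵢ), where nᵢ is the stratum total.
Stratum 1 (Site A): n = 670; a·d/n = 193·255/670 = 73.4552; b·c/n = 179·43/670 = 11.4881
Stratum 2 (Site B): n = 695; a·d/n = 358·154/695 = 79.3266; b·c/n = 42·141/695 = 8.5209
Stratum 3 (Site C): n = 595; a·d/n = 213·136/595 = 48.6857; b·c/n = 187·59/595 = 18.5429
OR_MH = (73.4552 + 79.3266 + 48.6857) / (11.4881 + 8.5209 + 18.5429) = 201.4676 / 38.5518 = 5.22590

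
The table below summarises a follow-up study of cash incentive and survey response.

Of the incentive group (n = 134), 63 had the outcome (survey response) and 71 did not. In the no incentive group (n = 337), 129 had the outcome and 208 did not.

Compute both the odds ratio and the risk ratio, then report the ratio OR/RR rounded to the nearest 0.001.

From the description: a = 63, b = 71, c = 129, d = 208.
OR = (63·208)/(71·129) = 13104/9159 = 1.43072
Risk in exposed = 63/134 = 0.47015; risk in unexposed = 129/337 = 0.38279; RR = 1.22822
OR/RR = 1.43072 / 1.22822 = 1.16488
The outcome is not rare, so the OR lies further from 1 than the RR.

1.165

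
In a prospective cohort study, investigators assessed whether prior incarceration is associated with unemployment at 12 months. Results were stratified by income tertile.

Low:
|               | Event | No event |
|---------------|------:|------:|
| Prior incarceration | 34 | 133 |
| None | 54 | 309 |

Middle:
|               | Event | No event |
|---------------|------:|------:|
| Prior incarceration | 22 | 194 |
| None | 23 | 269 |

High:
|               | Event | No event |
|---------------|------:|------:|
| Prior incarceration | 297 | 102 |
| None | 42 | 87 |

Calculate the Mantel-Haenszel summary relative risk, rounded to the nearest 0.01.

RR_MH = Σ(aᵢ·n₀ᵢ/nᵢ) / Σ(cᵢ·n₁ᵢ/nᵢ), with n₁ᵢ = aᵢ+bᵢ (exposed), n₀ᵢ = cᵢ+dᵢ (unexposed), nᵢ = n₁ᵢ+n₀ᵢ.
Stratum 1 (Low): n₁ = 167, n₀ = 363, n = 530; a·n₀/n = 34·363/530 = 23.2868; c·n₁/n = 54·167/530 = 17.0151
Stratum 2 (Middle): n₁ = 216, n₀ = 292, n = 508; a·n₀/n = 22·292/508 = 12.6457; c·n₁/n = 23·216/508 = 9.7795
Stratum 3 (High): n₁ = 399, n₀ = 129, n = 528; a·n₀/n = 297·129/528 = 72.5625; c·n₁/n = 42·399/528 = 31.7386
RR_MH = (23.2868 + 12.6457 + 72.5625) / (17.0151 + 9.7795 + 31.7386) = 108.4950 / 58.5333 = 1.85356

1.85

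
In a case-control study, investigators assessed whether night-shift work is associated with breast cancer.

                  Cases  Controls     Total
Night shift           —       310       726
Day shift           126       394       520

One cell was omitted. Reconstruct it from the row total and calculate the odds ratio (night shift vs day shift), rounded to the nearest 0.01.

4.20

The missing cell is in the exposed row: 726 − 310 = 416.
So a = 416, b = 310, c = 126, d = 394.
OR = (a·d)/(b·c) = (416 × 394) / (310 × 126) = 163904 / 39060 = 4.19621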